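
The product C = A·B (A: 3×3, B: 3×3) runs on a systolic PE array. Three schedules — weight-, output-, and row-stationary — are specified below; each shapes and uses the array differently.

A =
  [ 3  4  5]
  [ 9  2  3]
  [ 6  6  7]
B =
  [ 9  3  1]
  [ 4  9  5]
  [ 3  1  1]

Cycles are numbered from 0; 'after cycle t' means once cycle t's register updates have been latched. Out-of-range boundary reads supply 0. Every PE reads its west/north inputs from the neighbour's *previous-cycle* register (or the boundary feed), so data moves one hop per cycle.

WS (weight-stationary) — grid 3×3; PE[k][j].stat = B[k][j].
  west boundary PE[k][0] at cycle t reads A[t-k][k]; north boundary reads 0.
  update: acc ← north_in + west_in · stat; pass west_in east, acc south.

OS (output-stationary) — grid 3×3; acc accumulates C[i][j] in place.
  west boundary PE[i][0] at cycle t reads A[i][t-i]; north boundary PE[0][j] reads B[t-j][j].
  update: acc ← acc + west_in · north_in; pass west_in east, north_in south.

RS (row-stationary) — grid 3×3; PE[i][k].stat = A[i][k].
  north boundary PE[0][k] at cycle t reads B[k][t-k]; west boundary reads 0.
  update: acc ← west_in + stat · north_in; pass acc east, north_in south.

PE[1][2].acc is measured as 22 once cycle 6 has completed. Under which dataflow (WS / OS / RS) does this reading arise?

dataflow = OS

WS (3×3 grid), PE[1][2]:
  0: (1,2).acc=0  regs=<0,0>
  1: (1,2).acc=0  regs=<0,0>
  2: (1,2).acc=0  regs=<0,0>
  3: (1,2).acc=23  regs=<4,23>
  4: (1,2).acc=19  regs=<2,19>
  5: (1,2).acc=36  regs=<6,36>
  6: (1,2).acc=0  regs=<0,0>
OS (3×3 grid), PE[1][2]:
  0: (1,2).acc=0  regs=<0,0>
  1: (1,2).acc=0  regs=<0,0>
  2: (1,2).acc=0  regs=<0,0>
  3: (1,2).acc=9  regs=<9,1>
  4: (1,2).acc=19  regs=<2,5>
  5: (1,2).acc=22  regs=<3,1>
  6: (1,2).acc=22  regs=<0,0>
RS (3×3 grid), PE[1][2]:
  0: (1,2).acc=0  regs=<0,0>
  1: (1,2).acc=0  regs=<0,0>
  2: (1,2).acc=0  regs=<0,0>
  3: (1,2).acc=98  regs=<98,3>
  4: (1,2).acc=48  regs=<48,1>
  5: (1,2).acc=22  regs=<22,1>
  6: (1,2).acc=0  regs=<0,0>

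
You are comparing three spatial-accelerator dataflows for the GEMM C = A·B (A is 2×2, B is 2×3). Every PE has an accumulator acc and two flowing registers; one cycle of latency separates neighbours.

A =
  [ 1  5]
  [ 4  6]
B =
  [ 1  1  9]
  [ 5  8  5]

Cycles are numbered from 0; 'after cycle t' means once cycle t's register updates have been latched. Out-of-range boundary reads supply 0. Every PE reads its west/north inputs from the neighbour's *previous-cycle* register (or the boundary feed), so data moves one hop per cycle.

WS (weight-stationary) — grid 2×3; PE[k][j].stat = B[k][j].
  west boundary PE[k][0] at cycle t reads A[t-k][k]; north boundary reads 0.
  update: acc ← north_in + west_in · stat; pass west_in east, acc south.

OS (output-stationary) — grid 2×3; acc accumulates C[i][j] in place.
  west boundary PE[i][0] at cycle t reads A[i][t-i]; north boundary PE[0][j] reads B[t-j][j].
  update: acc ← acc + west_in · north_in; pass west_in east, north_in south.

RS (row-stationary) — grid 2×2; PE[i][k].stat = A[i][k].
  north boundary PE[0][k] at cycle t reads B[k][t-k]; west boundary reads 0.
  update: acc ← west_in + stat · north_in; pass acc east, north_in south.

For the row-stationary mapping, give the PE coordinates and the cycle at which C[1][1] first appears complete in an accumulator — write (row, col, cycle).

(row, col, cycle) = (1, 1, 3)

Under RS, C[1][1] lands at PE[1][1]:
  c0 r1c1: 0 / 0 / 0
  c1 r1c1: 0 / 0 / 0
  c2 r1c1: 34 / 34 / 5
  c3 r1c1: 52 / 52 / 8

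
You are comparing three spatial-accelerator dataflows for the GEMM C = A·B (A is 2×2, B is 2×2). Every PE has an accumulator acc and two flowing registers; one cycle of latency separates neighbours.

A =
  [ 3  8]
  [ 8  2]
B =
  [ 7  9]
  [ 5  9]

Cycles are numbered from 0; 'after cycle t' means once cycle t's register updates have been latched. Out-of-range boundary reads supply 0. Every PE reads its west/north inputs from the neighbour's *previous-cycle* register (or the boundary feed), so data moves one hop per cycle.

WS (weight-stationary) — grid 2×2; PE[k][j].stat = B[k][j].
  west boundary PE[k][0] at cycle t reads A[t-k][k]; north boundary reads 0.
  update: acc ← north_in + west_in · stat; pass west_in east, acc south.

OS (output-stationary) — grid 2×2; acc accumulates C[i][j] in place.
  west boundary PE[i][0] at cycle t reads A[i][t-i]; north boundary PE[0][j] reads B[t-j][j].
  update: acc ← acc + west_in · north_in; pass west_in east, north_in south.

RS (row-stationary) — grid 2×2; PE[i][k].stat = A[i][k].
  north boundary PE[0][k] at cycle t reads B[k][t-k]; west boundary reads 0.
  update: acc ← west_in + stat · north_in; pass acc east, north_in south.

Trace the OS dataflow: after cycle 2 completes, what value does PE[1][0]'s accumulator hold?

OS 2×2: PE[1][0] cycle-by-cycle (with neighbour feeds):
  cycle 0: PE[0][0] → acc 21, east 3, south 7
  cycle 0: PE[1][0] → acc 0, east 0, south 0
  cycle 1: PE[0][0] → acc 61, east 8, south 5
  cycle 1: PE[1][0] → acc 56, east 8, south 7
  cycle 2: PE[0][0] → acc 61, east 0, south 0
  cycle 2: PE[1][0] → acc 66, east 2, south 5

PE[1][0].acc = 66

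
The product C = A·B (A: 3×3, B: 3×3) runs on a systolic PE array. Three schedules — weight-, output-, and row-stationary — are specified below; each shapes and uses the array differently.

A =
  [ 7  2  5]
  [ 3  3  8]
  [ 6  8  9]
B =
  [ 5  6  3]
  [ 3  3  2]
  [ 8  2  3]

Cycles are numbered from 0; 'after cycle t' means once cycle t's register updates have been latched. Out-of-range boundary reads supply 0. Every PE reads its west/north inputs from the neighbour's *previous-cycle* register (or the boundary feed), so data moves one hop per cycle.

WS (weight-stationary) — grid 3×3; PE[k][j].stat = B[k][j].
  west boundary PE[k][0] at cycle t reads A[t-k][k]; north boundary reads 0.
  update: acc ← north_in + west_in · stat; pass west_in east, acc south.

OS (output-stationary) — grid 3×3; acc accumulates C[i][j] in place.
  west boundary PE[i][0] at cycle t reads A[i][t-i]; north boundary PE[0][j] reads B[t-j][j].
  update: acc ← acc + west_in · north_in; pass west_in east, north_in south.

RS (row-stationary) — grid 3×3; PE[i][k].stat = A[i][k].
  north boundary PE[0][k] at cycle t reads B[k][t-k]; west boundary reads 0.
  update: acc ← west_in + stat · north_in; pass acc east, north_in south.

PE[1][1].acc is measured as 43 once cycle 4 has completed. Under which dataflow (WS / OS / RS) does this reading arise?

dataflow = OS

Under WS (3×3), PE[1][1]:
  t=0 PE[1][1]: acc=0 h=0 v=0
  t=1 PE[1][1]: acc=0 h=0 v=0
  t=2 PE[1][1]: acc=48 h=2 v=48
  t=3 PE[1][1]: acc=27 h=3 v=27
  t=4 PE[1][1]: acc=60 h=8 v=60
Under OS (3×3), PE[1][1]:
  t=0 PE[1][1]: acc=0 h=0 v=0
  t=1 PE[1][1]: acc=0 h=0 v=0
  t=2 PE[1][1]: acc=18 h=3 v=6
  t=3 PE[1][1]: acc=27 h=3 v=3
  t=4 PE[1][1]: acc=43 h=8 v=2
Under RS (3×3), PE[1][1]:
  t=0 PE[1][1]: acc=0 h=0 v=0
  t=1 PE[1][1]: acc=0 h=0 v=0
  t=2 PE[1][1]: acc=24 h=24 v=3
  t=3 PE[1][1]: acc=27 h=27 v=3
  t=4 PE[1][1]: acc=15 h=15 v=2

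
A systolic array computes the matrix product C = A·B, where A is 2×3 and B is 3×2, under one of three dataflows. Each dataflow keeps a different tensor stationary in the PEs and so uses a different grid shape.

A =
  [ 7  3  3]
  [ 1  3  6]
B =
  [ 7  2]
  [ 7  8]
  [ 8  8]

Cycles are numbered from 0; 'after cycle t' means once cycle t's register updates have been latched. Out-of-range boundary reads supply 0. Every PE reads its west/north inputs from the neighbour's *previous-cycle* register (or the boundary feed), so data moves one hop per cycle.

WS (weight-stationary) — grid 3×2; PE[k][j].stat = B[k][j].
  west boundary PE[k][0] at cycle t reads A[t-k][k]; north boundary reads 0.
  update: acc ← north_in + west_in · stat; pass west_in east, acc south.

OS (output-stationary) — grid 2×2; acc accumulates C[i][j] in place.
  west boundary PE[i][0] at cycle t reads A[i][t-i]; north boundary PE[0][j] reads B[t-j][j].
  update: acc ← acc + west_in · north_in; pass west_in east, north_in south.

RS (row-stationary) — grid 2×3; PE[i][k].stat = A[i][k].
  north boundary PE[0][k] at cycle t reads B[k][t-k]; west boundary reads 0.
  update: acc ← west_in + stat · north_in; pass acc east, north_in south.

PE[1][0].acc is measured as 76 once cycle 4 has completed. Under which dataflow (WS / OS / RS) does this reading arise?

dataflow = OS

WS [3×2] PE[1][0] across cycles:
  [0] (1,0) acc=0 (h:0 v:0)
  [1] (1,0) acc=70 (h:3 v:70)
  [2] (1,0) acc=28 (h:3 v:28)
  [3] (1,0) acc=0 (h:0 v:0)
  [4] (1,0) acc=0 (h:0 v:0)
OS [2×2] PE[1][0] across cycles:
  [0] (1,0) acc=0 (h:0 v:0)
  [1] (1,0) acc=7 (h:1 v:7)
  [2] (1,0) acc=28 (h:3 v:7)
  [3] (1,0) acc=76 (h:6 v:8)
  [4] (1,0) acc=76 (h:0 v:0)
RS [2×3] PE[1][0] across cycles:
  [0] (1,0) acc=0 (h:0 v:0)
  [1] (1,0) acc=7 (h:7 v:7)
  [2] (1,0) acc=2 (h:2 v:2)
  [3] (1,0) acc=0 (h:0 v:0)
  [4] (1,0) acc=0 (h:0 v:0)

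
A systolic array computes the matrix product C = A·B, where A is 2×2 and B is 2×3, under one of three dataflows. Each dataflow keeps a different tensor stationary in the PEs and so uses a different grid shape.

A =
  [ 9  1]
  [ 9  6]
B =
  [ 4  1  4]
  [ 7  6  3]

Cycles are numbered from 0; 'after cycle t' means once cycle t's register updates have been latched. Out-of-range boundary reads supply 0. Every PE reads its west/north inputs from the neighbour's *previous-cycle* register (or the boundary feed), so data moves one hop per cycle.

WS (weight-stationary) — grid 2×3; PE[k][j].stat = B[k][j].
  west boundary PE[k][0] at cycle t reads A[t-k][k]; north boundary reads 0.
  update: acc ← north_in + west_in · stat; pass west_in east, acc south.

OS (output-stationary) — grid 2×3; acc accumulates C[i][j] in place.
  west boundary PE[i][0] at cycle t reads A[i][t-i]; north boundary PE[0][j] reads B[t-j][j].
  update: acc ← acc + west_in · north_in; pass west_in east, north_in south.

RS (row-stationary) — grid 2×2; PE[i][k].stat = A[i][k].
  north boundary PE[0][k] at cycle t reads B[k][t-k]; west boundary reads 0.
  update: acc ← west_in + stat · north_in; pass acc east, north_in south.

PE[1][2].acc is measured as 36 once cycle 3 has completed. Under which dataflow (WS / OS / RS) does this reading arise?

dataflow = OS

WS [2×3] PE[1][2] across cycles:
  cycle 0: PE[1][2] → acc 0, east 0, south 0
  cycle 1: PE[1][2] → acc 0, east 0, south 0
  cycle 2: PE[1][2] → acc 0, east 0, south 0
  cycle 3: PE[1][2] → acc 39, east 1, south 39
OS [2×3] PE[1][2] across cycles:
  cycle 0: PE[1][2] → acc 0, east 0, south 0
  cycle 1: PE[1][2] → acc 0, east 0, south 0
  cycle 2: PE[1][2] → acc 0, east 0, south 0
  cycle 3: PE[1][2] → acc 36, east 9, south 4
RS (2×2): PE[1][2] does not exist.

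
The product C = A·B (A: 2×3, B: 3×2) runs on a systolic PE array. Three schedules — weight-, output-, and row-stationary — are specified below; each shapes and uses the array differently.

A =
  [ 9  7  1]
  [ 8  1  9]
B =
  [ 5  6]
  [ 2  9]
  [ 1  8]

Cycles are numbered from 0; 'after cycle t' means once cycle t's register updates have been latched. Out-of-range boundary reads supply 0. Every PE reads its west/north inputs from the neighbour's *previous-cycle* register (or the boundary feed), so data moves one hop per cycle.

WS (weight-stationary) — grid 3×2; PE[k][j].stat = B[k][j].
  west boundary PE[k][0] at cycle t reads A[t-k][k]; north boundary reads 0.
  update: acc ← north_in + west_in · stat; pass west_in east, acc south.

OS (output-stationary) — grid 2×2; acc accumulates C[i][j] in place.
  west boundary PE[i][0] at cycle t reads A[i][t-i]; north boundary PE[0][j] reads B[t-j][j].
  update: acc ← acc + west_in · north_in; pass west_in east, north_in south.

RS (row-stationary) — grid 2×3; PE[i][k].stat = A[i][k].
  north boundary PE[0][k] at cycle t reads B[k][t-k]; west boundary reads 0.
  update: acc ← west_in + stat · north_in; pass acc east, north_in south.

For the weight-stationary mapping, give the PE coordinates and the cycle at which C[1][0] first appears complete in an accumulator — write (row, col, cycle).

(row, col, cycle) = (2, 0, 3)

Under WS, C[1][0] lands at PE[2][0]:
  c0 r2c0: 0 / 0 / 0
  c1 r2c0: 0 / 0 / 0
  c2 r2c0: 60 / 1 / 60
  c3 r2c0: 51 / 9 / 51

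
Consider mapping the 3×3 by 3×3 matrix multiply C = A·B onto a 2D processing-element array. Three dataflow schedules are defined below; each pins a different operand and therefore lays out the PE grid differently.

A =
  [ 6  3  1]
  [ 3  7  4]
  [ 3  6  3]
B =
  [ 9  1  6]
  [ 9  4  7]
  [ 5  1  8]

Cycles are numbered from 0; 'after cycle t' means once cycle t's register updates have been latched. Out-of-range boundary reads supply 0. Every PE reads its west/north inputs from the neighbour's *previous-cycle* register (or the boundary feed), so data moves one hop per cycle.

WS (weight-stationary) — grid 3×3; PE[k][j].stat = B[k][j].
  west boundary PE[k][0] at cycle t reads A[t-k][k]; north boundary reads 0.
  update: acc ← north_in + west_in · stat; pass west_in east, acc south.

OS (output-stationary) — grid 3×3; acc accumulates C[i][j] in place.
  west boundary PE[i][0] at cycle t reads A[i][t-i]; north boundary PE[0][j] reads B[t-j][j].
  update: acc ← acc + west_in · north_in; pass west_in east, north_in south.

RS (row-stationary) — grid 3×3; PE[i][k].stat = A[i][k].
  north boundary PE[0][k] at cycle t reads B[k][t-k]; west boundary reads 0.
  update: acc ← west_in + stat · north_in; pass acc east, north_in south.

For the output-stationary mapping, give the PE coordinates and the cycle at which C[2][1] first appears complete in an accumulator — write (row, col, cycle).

(row, col, cycle) = (2, 1, 5)

OS — PE[2][1] is where C[2][1] collects:
  after 0 — PE[2][1] acc=0, pass-E 0, pass-S 0
  after 1 — PE[2][1] acc=0, pass-E 0, pass-S 0
  after 2 — PE[2][1] acc=0, pass-E 0, pass-S 0
  after 3 — PE[2][1] acc=3, pass-E 3, pass-S 1
  after 4 — PE[2][1] acc=27, pass-E 6, pass-S 4
  after 5 — PE[2][1] acc=30, pass-E 3, pass-S 1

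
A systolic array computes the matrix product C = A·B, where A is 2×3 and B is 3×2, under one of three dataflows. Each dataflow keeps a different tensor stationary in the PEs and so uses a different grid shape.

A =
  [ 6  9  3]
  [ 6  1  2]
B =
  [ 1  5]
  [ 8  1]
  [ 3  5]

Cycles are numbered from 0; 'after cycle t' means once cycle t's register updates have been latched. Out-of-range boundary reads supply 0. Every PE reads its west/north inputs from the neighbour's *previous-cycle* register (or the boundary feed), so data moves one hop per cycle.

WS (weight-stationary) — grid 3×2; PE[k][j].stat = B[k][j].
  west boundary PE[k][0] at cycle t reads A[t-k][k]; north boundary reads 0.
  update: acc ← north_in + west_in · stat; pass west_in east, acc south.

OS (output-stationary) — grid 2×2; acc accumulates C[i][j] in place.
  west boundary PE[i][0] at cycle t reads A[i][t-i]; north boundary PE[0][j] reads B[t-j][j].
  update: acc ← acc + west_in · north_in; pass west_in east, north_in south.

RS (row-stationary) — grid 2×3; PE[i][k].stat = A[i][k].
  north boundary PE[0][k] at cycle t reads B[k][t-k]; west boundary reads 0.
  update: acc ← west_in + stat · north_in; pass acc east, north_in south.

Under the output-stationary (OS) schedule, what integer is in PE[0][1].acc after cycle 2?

PE[0][1].acc = 39

OS 2×2: PE[0][1] cycle-by-cycle (with neighbour feeds):
  cycle 0: PE[0][0] → acc 6, east 6, south 1
  cycle 0: PE[0][1] → acc 0, east 0, south 0
  cycle 1: PE[0][0] → acc 78, east 9, south 8
  cycle 1: PE[0][1] → acc 30, east 6, south 5
  cycle 2: PE[0][0] → acc 87, east 3, south 3
  cycle 2: PE[0][1] → acc 39, east 9, south 1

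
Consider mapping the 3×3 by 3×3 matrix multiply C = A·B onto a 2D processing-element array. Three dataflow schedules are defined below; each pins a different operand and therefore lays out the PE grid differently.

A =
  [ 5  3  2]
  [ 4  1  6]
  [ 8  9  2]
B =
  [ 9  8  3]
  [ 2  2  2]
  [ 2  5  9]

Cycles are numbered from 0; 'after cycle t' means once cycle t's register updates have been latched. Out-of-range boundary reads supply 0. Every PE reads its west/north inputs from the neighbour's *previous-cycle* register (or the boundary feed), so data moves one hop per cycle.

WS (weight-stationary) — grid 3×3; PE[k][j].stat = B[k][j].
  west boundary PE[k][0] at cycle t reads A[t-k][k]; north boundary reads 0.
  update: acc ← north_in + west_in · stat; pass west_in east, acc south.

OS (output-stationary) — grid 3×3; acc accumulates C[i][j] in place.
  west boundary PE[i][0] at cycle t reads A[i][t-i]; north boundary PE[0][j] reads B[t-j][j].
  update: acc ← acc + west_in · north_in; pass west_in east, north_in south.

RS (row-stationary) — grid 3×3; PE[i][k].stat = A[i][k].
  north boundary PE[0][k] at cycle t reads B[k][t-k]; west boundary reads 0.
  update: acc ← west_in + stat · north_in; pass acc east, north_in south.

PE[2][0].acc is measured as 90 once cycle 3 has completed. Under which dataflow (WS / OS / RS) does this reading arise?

dataflow = OS

WS (3×3 grid), PE[2][0]:
  [0] (2,0) acc=0 (h:0 v:0)
  [1] (2,0) acc=0 (h:0 v:0)
  [2] (2,0) acc=55 (h:2 v:55)
  [3] (2,0) acc=50 (h:6 v:50)
OS (3×3 grid), PE[2][0]:
  [0] (2,0) acc=0 (h:0 v:0)
  [1] (2,0) acc=0 (h:0 v:0)
  [2] (2,0) acc=72 (h:8 v:9)
  [3] (2,0) acc=90 (h:9 v:2)
RS (3×3 grid), PE[2][0]:
  [0] (2,0) acc=0 (h:0 v:0)
  [1] (2,0) acc=0 (h:0 v:0)
  [2] (2,0) acc=72 (h:72 v:9)
  [3] (2,0) acc=64 (h:64 v:8)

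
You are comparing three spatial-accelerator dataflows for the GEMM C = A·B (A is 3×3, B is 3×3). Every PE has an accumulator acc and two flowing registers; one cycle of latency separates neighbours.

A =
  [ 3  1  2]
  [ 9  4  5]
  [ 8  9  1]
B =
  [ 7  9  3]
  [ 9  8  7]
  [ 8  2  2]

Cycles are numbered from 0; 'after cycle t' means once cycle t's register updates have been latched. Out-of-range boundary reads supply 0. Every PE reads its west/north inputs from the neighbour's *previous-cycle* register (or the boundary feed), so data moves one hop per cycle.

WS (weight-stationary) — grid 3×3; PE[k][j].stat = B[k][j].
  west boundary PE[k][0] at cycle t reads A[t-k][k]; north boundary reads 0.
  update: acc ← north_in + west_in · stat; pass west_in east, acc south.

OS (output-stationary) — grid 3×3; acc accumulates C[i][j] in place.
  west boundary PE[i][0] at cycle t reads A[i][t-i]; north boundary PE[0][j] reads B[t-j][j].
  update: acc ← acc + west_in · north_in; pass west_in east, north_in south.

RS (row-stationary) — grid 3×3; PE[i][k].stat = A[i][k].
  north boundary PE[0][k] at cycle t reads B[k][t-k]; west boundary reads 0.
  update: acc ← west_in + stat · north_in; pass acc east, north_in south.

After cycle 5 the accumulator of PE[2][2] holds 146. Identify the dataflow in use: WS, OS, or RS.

dataflow = RS

Under WS (3×3), PE[2][2]:
  [0] (2,2) acc=0 (h:0 v:0)
  [1] (2,2) acc=0 (h:0 v:0)
  [2] (2,2) acc=0 (h:0 v:0)
  [3] (2,2) acc=0 (h:0 v:0)
  [4] (2,2) acc=20 (h:2 v:20)
  [5] (2,2) acc=65 (h:5 v:65)
Under OS (3×3), PE[2][2]:
  [0] (2,2) acc=0 (h:0 v:0)
  [1] (2,2) acc=0 (h:0 v:0)
  [2] (2,2) acc=0 (h:0 v:0)
  [3] (2,2) acc=0 (h:0 v:0)
  [4] (2,2) acc=24 (h:8 v:3)
  [5] (2,2) acc=87 (h:9 v:7)
Under RS (3×3), PE[2][2]:
  [0] (2,2) acc=0 (h:0 v:0)
  [1] (2,2) acc=0 (h:0 v:0)
  [2] (2,2) acc=0 (h:0 v:0)
  [3] (2,2) acc=0 (h:0 v:0)
  [4] (2,2) acc=145 (h:145 v:8)
  [5] (2,2) acc=146 (h:146 v:2)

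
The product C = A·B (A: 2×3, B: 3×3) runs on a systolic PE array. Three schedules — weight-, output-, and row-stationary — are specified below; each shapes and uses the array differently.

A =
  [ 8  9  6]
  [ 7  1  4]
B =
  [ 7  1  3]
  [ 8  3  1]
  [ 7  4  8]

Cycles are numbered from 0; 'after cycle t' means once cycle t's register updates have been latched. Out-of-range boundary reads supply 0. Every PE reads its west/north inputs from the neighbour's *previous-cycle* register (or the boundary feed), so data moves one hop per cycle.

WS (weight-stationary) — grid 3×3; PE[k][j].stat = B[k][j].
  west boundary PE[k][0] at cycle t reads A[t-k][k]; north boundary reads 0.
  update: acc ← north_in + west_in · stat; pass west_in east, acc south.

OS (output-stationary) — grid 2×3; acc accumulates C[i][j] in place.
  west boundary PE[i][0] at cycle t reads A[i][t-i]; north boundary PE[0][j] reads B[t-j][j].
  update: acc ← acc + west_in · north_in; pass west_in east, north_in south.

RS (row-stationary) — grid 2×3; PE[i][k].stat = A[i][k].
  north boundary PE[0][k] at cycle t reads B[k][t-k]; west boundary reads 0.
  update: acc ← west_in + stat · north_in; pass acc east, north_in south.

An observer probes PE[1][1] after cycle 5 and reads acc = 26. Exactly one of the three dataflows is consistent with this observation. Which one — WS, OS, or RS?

dataflow = OS

WS [3×3] PE[1][1] across cycles:
  step 0 · PE1,1: acc=0; fwd→0 fwd↓0
  step 1 · PE1,1: acc=0; fwd→0 fwd↓0
  step 2 · PE1,1: acc=35; fwd→9 fwd↓35
  step 3 · PE1,1: acc=10; fwd→1 fwd↓10
  step 4 · PE1,1: acc=0; fwd→0 fwd↓0
  step 5 · PE1,1: acc=0; fwd→0 fwd↓0
OS [2×3] PE[1][1] across cycles:
  step 0 · PE1,1: acc=0; fwd→0 fwd↓0
  step 1 · PE1,1: acc=0; fwd→0 fwd↓0
  step 2 · PE1,1: acc=7; fwd→7 fwd↓1
  step 3 · PE1,1: acc=10; fwd→1 fwd↓3
  step 4 · PE1,1: acc=26; fwd→4 fwd↓4
  step 5 · PE1,1: acc=26; fwd→0 fwd↓0
RS [2×3] PE[1][1] across cycles:
  step 0 · PE1,1: acc=0; fwd→0 fwd↓0
  step 1 · PE1,1: acc=0; fwd→0 fwd↓0
  step 2 · PE1,1: acc=57; fwd→57 fwd↓8
  step 3 · PE1,1: acc=10; fwd→10 fwd↓3
  step 4 · PE1,1: acc=22; fwd→22 fwd↓1
  step 5 · PE1,1: acc=0; fwd→0 fwd↓0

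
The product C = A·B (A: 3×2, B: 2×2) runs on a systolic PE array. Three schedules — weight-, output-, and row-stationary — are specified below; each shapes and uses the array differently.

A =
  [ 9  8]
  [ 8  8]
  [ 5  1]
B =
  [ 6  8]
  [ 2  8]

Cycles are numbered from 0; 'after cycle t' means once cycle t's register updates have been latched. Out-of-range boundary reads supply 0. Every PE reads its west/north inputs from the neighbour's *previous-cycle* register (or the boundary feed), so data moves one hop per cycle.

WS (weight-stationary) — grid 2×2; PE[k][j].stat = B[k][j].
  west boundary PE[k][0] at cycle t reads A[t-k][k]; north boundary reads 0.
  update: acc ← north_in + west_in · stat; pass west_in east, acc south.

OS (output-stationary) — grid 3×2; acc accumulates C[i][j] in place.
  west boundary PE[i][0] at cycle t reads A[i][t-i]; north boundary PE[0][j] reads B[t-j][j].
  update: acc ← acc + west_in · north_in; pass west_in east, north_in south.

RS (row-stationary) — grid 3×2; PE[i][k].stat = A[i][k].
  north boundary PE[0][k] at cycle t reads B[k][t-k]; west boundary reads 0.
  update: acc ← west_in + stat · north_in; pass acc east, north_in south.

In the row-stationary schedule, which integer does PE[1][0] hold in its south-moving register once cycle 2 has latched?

RS on a 3×2 grid — tracing PE[1][0] and its feeders:
  t=0 PE[0][0]: acc=54 h=54 v=6
  t=0 PE[1][0]: acc=0 h=0 v=0
  t=1 PE[0][0]: acc=72 h=72 v=8
  t=1 PE[1][0]: acc=48 h=48 v=6
  t=2 PE[0][0]: acc=0 h=0 v=0
  t=2 PE[1][0]: acc=64 h=64 v=8

register = 8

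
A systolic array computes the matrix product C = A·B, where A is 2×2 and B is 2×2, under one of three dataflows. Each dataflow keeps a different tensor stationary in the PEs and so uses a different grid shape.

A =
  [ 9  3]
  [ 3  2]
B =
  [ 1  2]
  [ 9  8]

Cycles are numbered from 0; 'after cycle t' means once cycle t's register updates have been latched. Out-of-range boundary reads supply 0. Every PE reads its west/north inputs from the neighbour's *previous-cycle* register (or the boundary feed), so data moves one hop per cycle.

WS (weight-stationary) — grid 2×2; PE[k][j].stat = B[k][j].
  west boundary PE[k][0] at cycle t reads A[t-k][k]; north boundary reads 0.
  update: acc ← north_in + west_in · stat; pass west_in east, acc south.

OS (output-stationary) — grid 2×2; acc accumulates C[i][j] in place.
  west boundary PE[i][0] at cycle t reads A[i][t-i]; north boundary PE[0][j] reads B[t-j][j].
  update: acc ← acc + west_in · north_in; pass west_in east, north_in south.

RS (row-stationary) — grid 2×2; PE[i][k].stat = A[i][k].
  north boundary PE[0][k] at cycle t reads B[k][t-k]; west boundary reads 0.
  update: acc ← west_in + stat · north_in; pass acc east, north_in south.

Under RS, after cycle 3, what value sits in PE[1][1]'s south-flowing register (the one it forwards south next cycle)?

register = 8

Tracing RS — 2×2 array, target PE[1][1]:
  after 0 — PE[0][1] acc=0, pass-E 0, pass-S 0
  after 0 — PE[1][0] acc=0, pass-E 0, pass-S 0
  after 0 — PE[1][1] acc=0, pass-E 0, pass-S 0
  after 1 — PE[0][1] acc=36, pass-E 36, pass-S 9
  after 1 — PE[1][0] acc=3, pass-E 3, pass-S 1
  after 1 — PE[1][1] acc=0, pass-E 0, pass-S 0
  after 2 — PE[0][1] acc=42, pass-E 42, pass-S 8
  after 2 — PE[1][0] acc=6, pass-E 6, pass-S 2
  after 2 — PE[1][1] acc=21, pass-E 21, pass-S 9
  after 3 — PE[0][1] acc=0, pass-E 0, pass-S 0
  after 3 — PE[1][0] acc=0, pass-E 0, pass-S 0
  after 3 — PE[1][1] acc=22, pass-E 22, pass-S 8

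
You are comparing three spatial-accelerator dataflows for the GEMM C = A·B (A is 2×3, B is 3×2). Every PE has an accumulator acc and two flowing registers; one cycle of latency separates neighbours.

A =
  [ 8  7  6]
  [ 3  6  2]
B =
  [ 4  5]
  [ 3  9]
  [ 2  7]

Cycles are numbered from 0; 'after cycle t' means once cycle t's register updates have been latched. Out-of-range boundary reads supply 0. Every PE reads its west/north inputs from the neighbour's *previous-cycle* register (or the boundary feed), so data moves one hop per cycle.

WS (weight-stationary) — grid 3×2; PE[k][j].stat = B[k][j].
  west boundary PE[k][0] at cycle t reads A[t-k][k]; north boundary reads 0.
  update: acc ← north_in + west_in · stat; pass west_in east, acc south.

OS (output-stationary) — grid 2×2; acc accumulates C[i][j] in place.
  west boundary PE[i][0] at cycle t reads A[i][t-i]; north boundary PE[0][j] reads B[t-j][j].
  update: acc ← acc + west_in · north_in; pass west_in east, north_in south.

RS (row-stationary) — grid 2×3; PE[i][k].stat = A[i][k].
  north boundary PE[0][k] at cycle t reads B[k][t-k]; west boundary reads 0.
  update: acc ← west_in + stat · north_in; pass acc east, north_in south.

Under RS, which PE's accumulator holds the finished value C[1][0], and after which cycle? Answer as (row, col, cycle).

(row, col, cycle) = (1, 2, 3)

RS: C[1][0] accumulates in PE[1][2]:
  [0] (1,2) acc=0 (h:0 v:0)
  [1] (1,2) acc=0 (h:0 v:0)
  [2] (1,2) acc=0 (h:0 v:0)
  [3] (1,2) acc=34 (h:34 v:2)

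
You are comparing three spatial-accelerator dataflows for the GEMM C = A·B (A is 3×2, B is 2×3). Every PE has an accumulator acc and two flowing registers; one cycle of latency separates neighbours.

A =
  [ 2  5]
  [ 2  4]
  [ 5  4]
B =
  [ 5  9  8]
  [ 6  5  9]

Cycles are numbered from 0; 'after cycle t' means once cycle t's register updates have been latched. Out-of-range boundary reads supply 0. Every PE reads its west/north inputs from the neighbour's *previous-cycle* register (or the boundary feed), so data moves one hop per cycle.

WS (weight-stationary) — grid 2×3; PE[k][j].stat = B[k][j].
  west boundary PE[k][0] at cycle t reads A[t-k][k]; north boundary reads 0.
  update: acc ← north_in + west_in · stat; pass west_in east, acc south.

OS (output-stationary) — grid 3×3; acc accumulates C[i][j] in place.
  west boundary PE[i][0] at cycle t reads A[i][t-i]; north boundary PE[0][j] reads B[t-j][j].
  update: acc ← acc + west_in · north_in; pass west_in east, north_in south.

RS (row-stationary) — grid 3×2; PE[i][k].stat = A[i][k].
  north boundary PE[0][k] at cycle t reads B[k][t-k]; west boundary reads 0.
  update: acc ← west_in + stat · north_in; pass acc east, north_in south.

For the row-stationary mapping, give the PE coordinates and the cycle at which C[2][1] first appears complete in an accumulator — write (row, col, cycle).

Under RS, C[2][1] lands at PE[2][1]:
  0: (2,1).acc=0  regs=<0,0>
  1: (2,1).acc=0  regs=<0,0>
  2: (2,1).acc=0  regs=<0,0>
  3: (2,1).acc=49  regs=<49,6>
  4: (2,1).acc=65  regs=<65,5>

(row, col, cycle) = (2, 1, 4)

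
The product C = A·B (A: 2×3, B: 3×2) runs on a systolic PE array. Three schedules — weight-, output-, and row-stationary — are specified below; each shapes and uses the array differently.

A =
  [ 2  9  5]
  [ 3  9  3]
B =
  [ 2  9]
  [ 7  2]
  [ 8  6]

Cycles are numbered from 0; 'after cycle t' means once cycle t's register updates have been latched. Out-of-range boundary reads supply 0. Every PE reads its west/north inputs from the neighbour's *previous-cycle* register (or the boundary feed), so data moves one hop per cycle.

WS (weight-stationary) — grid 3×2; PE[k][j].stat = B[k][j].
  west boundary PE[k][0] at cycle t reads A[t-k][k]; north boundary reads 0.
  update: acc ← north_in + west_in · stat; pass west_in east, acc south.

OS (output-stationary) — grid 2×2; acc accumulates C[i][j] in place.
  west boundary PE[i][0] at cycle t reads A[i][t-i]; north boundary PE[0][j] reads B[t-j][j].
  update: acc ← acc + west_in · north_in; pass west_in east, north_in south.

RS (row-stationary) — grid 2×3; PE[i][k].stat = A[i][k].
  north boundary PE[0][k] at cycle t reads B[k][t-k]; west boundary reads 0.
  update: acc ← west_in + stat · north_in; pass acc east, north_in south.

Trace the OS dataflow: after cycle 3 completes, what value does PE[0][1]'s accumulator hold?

OS 2×2: PE[0][1] cycle-by-cycle (with neighbour feeds):
  0: (0,0).acc=4  regs=<2,2>
  0: (0,1).acc=0  regs=<0,0>
  1: (0,0).acc=67  regs=<9,7>
  1: (0,1).acc=18  regs=<2,9>
  2: (0,0).acc=107  regs=<5,8>
  2: (0,1).acc=36  regs=<9,2>
  3: (0,0).acc=107  regs=<0,0>
  3: (0,1).acc=66  regs=<5,6>

PE[0][1].acc = 66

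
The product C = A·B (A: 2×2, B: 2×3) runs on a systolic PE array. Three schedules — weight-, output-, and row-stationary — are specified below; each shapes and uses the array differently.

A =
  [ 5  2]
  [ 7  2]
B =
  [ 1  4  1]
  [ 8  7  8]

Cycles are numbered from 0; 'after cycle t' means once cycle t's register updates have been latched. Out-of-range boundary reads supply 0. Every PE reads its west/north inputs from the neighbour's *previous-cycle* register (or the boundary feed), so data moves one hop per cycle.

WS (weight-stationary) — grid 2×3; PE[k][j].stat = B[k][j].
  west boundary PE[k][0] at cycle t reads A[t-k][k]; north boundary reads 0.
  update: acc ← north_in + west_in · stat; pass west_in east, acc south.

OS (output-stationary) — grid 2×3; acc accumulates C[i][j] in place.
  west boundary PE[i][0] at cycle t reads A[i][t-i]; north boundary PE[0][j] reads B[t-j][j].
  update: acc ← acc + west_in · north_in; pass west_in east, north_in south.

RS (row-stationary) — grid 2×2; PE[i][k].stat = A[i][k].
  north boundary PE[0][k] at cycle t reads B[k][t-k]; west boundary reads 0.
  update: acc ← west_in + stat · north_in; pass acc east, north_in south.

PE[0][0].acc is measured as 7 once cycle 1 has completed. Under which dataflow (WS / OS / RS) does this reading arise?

WS (2×3 grid), PE[0][0]:
  c0 r0c0: 5 / 5 / 5
  c1 r0c0: 7 / 7 / 7
OS (2×3 grid), PE[0][0]:
  c0 r0c0: 5 / 5 / 1
  c1 r0c0: 21 / 2 / 8
RS (2×2 grid), PE[0][0]:
  c0 r0c0: 5 / 5 / 1
  c1 r0c0: 20 / 20 / 4

dataflow = WS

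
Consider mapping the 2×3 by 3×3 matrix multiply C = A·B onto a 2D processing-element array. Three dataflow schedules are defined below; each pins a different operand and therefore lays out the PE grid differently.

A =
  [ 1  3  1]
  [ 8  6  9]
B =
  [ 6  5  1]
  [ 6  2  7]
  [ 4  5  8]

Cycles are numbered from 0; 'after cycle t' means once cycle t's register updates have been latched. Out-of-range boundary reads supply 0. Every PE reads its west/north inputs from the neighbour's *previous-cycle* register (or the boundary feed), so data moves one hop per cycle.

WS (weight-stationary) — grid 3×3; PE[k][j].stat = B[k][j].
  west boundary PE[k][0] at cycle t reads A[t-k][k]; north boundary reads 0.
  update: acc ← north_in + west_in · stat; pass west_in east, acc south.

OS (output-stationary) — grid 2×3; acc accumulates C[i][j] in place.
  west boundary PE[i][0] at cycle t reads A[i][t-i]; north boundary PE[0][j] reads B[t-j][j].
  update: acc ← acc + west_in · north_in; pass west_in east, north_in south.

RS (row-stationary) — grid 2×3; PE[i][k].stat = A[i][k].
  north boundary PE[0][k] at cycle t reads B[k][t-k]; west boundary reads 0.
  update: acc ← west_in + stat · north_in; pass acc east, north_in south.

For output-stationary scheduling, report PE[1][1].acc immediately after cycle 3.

OS (2×3). Following PE[1][1] plus its west/north inputs:
  c0 r0c1: 0 / 0 / 0
  c0 r1c0: 0 / 0 / 0
  c0 r1c1: 0 / 0 / 0
  c1 r0c1: 5 / 1 / 5
  c1 r1c0: 48 / 8 / 6
  c1 r1c1: 0 / 0 / 0
  c2 r0c1: 11 / 3 / 2
  c2 r1c0: 84 / 6 / 6
  c2 r1c1: 40 / 8 / 5
  c3 r0c1: 16 / 1 / 5
  c3 r1c0: 120 / 9 / 4
  c3 r1c1: 52 / 6 / 2

PE[1][1].acc = 52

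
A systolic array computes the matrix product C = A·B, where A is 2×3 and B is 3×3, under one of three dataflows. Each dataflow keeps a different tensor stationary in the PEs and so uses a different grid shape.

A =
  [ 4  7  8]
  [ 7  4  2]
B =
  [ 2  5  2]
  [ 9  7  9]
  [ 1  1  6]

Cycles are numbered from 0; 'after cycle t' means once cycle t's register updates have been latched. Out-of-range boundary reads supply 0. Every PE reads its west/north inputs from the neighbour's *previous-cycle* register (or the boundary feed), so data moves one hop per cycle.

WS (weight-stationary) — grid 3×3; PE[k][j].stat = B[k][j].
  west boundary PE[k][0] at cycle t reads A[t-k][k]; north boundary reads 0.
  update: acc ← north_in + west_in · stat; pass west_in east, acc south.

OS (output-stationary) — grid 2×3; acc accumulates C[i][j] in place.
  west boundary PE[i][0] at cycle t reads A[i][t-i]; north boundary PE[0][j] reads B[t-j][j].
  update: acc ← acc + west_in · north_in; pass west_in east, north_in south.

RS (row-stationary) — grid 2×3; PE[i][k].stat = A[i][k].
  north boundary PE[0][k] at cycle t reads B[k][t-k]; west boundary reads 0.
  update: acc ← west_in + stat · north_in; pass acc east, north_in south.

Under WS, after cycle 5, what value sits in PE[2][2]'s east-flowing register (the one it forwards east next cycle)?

WS (3×3). Following PE[2][2] plus its west/north inputs:
  0: (1,2).acc=0  regs=<0,0>
  0: (2,1).acc=0  regs=<0,0>
  0: (2,2).acc=0  regs=<0,0>
  1: (1,2).acc=0  regs=<0,0>
  1: (2,1).acc=0  regs=<0,0>
  1: (2,2).acc=0  regs=<0,0>
  2: (1,2).acc=0  regs=<0,0>
  2: (2,1).acc=0  regs=<0,0>
  2: (2,2).acc=0  regs=<0,0>
  3: (1,2).acc=71  regs=<7,71>
  3: (2,1).acc=77  regs=<8,77>
  3: (2,2).acc=0  regs=<0,0>
  4: (1,2).acc=50  regs=<4,50>
  4: (2,1).acc=65  regs=<2,65>
  4: (2,2).acc=119  regs=<8,119>
  5: (1,2).acc=0  regs=<0,0>
  5: (2,1).acc=0  regs=<0,0>
  5: (2,2).acc=62  regs=<2,62>

register = 2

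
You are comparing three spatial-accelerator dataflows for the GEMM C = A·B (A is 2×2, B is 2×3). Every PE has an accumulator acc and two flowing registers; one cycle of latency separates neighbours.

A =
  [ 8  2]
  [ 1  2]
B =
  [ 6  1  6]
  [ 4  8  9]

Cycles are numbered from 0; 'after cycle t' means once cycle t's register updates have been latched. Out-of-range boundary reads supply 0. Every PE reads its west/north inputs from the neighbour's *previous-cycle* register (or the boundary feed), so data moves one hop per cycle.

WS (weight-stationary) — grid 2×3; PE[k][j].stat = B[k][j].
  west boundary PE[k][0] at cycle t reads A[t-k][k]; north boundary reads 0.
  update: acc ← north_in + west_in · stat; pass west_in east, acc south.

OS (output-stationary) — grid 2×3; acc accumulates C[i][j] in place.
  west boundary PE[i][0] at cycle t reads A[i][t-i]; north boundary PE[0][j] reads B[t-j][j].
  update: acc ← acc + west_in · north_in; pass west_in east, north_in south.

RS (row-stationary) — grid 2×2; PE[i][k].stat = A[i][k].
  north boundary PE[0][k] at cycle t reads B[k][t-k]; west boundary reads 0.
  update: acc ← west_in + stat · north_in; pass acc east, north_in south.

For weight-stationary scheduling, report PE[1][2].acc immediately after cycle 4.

Tracing WS — 2×3 array, target PE[1][2]:
  @0  [0,2]  acc 0  |  →0  ↓0
  @0  [1,1]  acc 0  |  →0  ↓0
  @0  [1,2]  acc 0  |  →0  ↓0
  @1  [0,2]  acc 0  |  →0  ↓0
  @1  [1,1]  acc 0  |  →0  ↓0
  @1  [1,2]  acc 0  |  →0  ↓0
  @2  [0,2]  acc 48  |  →8  ↓48
  @2  [1,1]  acc 24  |  →2  ↓24
  @2  [1,2]  acc 0  |  →0  ↓0
  @3  [0,2]  acc 6  |  →1  ↓6
  @3  [1,1]  acc 17  |  →2  ↓17
  @3  [1,2]  acc 66  |  →2  ↓66
  @4  [0,2]  acc 0  |  →0  ↓0
  @4  [1,1]  acc 0  |  →0  ↓0
  @4  [1,2]  acc 24  |  →2  ↓24

PE[1][2].acc = 24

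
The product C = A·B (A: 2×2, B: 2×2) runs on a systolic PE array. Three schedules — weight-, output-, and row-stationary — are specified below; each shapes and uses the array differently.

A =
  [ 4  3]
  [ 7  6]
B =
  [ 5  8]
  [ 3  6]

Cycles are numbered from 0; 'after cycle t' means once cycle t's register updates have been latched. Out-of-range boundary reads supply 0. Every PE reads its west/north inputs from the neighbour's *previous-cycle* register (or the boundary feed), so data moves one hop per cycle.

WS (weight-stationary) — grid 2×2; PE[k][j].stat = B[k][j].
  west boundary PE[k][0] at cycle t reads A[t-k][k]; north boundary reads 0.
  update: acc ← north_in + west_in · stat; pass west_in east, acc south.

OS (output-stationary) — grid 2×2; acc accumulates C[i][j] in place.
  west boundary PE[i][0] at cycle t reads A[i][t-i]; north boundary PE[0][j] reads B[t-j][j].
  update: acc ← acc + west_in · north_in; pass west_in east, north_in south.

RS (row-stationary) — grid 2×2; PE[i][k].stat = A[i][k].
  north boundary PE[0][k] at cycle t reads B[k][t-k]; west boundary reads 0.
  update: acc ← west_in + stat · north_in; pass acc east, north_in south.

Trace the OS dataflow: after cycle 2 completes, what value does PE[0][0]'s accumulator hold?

OS 2×2: PE[0][0] cycle-by-cycle (with neighbour feeds):
  after 0 — PE[0][0] acc=20, pass-E 4, pass-S 5
  after 1 — PE[0][0] acc=29, pass-E 3, pass-S 3
  after 2 — PE[0][0] acc=29, pass-E 0, pass-S 0

PE[0][0].acc = 29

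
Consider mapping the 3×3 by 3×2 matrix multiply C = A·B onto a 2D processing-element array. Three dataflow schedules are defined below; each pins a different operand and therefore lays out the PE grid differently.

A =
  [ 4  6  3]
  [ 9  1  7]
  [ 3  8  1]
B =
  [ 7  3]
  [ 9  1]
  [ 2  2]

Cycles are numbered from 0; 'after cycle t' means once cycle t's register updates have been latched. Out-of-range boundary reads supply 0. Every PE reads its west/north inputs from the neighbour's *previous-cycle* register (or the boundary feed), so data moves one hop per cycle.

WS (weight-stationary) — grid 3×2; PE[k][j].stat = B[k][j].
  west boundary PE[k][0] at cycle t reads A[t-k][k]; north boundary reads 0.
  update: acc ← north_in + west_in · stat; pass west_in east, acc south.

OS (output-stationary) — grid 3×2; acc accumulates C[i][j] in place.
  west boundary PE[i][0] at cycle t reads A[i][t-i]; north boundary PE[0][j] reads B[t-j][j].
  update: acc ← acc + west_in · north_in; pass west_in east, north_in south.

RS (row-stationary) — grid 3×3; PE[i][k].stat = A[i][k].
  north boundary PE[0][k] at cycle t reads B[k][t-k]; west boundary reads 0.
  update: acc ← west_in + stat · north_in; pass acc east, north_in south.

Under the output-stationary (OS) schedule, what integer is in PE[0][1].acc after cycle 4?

Tracing OS — 3×2 array, target PE[0][1]:
  c0 r0c0: 28 / 4 / 7
  c0 r0c1: 0 / 0 / 0
  c1 r0c0: 82 / 6 / 9
  c1 r0c1: 12 / 4 / 3
  c2 r0c0: 88 / 3 / 2
  c2 r0c1: 18 / 6 / 1
  c3 r0c0: 88 / 0 / 0
  c3 r0c1: 24 / 3 / 2
  c4 r0c0: 88 / 0 / 0
  c4 r0c1: 24 / 0 / 0

PE[0][1].acc = 24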